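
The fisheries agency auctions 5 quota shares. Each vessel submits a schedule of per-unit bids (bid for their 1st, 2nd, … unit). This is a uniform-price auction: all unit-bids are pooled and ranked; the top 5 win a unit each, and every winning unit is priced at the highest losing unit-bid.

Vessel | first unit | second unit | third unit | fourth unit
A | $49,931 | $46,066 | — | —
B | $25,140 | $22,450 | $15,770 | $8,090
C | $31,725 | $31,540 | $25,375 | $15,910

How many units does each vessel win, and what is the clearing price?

All unit-bids, highest first — top 5: 49,931 (A-1), 46,066 (A-2), 31,725 (C-1), 31,540 (C-2), 25,375 (C-3)
The (k+1)-th unit-bid is $25,140.
Allocation: A 2, C 3.

A 2, C 3; clearing price $25,140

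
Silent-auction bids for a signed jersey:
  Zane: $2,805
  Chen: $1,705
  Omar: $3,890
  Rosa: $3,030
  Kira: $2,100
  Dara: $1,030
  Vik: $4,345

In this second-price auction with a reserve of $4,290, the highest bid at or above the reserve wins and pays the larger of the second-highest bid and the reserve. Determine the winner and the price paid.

Sorting bids: 4,345 (Vik) > 3,890 (Omar) > 3,030 (Rosa) > 2,805 (Zane) > 2,100 (Kira) > 1,705 (Chen) > …
Highest eligible bid: Vik at $4,345.
Second-highest bid $3,890 is below the reserve $4,290, so the reserve binds → payment $4,290.

Vik pays $4,290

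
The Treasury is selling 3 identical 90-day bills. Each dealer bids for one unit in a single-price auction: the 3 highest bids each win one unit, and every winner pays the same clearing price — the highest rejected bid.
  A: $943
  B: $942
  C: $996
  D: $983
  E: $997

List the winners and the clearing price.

E, C, D; each pays $943

Ordering the bids: 997 (E), 996 (C), 983 (D), 943 (A), 942 (B)
The 3 highest are E, C, D.
Clearing price = highest rejected bid = $943.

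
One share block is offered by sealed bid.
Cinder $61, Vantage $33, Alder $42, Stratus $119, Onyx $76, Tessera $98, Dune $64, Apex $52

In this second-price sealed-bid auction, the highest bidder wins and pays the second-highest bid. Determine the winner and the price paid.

Bids in order: 119 (Stratus) > 98 (Tessera) > 76 (Onyx) > 64 (Dune) > 61 (Cinder) > 52 (Apex) > …
Stratus wins with the highest bid; price is set by the runner-up at $98.

Stratus pays $98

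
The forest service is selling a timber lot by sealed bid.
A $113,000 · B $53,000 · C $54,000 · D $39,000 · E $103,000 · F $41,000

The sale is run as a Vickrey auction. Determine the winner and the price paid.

A pays $103,000

Sorting bids: 113,000 (A) > 103,000 (E) > 54,000 (C) > 53,000 (B) > 41,000 (F) > 39,000 (D)
A wins with the highest bid; price is set by the runner-up at $103,000.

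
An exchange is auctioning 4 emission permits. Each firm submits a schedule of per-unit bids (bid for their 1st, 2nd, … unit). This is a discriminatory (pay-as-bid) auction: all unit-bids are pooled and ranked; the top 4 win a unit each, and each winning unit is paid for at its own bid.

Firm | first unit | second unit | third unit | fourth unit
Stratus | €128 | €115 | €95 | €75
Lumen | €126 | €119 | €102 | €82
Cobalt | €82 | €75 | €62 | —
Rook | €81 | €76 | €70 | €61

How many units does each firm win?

Lumen 2, Stratus 2

All unit-bids, highest first — top 4: 128 (Stratus-1), 126 (Lumen-1), 119 (Lumen-2), 115 (Stratus-2)
Next rejected bid: €102 (not a price — pay-as-bid).
Allocation: Lumen 2, Stratus 2.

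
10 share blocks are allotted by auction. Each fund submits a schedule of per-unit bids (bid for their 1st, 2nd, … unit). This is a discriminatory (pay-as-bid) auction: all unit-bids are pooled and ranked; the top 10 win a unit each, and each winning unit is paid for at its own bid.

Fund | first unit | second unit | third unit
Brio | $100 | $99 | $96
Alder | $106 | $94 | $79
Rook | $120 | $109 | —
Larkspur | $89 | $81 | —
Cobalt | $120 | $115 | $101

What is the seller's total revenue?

Total revenue: $1,060

Merging the schedules and taking the best 10: 120 (Rook-1), 120 (Cobalt-1), 115 (Cobalt-2), 109 (Rook-2), 106 (Alder-1), 101 (Cobalt-3), 100 (Brio-1), 99 (Brio-2), 96 (Brio-3), 94 (Alder-2)
Next rejected bid: $89 (not a price — pay-as-bid).
Each winning unit pays its own bid.
Revenue = 120 + 120 + 115 + 109 + 106 + 101 + 100 + 99 + 96 + 94 = $1,060.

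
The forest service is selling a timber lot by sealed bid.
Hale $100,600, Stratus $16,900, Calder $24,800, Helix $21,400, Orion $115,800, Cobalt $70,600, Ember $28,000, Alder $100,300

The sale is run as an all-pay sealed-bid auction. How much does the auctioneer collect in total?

Total revenue: $478,400

Bids in order: 115,800 (Orion) > 100,600 (Hale) > 100,300 (Alder) > 70,600 (Cobalt) > 28,000 (Ember) > 24,800 (Calder) > …
Orion wins with the top bid; all bids are sunk regardless.
Every bidder forfeits their bid regardless of winning.
Revenue = 100,600 + 16,900 + 24,800 + 21,400 + 115,800 + 70,600 + 28,000 + 100,300 = $478,400.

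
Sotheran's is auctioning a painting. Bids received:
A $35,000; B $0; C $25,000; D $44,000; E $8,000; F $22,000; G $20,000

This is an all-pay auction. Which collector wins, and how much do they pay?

All-pay auction: the highest bidder wins the item, but every bidder pays their own bid.
Bids ranked: 44,000 (D) > 35,000 (A) > 25,000 (C) > 22,000 (F) > 20,000 (G) > 8,000 (E) > …
D wins with the top bid; all bids are sunk regardless.

D pays $44,000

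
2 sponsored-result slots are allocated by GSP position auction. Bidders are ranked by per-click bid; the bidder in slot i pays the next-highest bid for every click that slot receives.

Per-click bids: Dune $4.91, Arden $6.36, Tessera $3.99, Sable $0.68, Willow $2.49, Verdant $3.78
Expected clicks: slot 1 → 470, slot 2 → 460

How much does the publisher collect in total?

Ranked by bid: $6.36 (Arden) > $4.91 (Dune) > $3.99 (Tessera) > …
Slot 1: Arden pays $4.91 × 470 = $2307.70
Slot 2: Dune pays $3.99 × 460 = $1835.40
Total = $4143.10

Total revenue: $4143.10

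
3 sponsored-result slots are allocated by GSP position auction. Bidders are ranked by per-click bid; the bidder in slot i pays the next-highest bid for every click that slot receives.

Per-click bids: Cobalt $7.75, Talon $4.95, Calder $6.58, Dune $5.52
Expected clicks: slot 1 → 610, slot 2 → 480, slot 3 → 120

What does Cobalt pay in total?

Ranked by bid: $7.75 (Cobalt) > $6.58 (Calder) > $5.52 (Dune) > $4.95 (Talon)
Cobalt holds slot 1 → pays next bid $6.58 × 610 clicks = $4013.80.

Cobalt pays $4013.80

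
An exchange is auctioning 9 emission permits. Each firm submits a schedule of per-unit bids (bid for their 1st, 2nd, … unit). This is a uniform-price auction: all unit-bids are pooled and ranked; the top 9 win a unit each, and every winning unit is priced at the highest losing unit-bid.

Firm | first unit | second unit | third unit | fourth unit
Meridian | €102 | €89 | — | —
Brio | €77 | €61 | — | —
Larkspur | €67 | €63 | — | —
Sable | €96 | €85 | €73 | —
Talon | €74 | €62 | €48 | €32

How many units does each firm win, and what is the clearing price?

Pooled unit-bids ranked (top 9): 102 (Meridian-1), 96 (Sable-1), 89 (Meridian-2), 85 (Sable-2), 77 (Brio-1), 74 (Talon-1), 73 (Sable-3), 67 (Larkspur-1), 63 (Larkspur-2)
Highest rejected unit-bid = €62.
Allocation: Brio 1, Larkspur 2, Meridian 2, Sable 3, Talon 1.

Brio 1, Larkspur 2, Meridian 2, Sable 3, Talon 1; clearing price €62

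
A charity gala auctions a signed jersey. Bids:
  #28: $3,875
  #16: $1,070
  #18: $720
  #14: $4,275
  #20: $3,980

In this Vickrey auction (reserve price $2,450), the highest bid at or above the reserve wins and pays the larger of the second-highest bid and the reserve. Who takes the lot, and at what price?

#14 pays $3,980

Bids ranked: 4,275 (#14) > 3,980 (#20) > 3,875 (#28) > 1,070 (#16) > 720 (#18)
Highest eligible bid: #14 at $4,275.
Second-highest bid $3,980 exceeds the reserve $2,450 → payment $3,980.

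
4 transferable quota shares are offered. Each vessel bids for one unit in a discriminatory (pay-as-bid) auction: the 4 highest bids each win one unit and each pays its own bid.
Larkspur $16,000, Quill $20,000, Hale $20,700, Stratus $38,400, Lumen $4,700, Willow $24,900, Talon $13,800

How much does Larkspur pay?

Ordering the bids: 38,400 (Stratus), 24,900 (Willow), 20,700 (Hale), 20,000 (Quill), 16,000 (Larkspur), 13,800 (Talon), …
The 4 highest are Stratus, Willow, Hale, Quill.
Larkspur does not win → $0.

Larkspur pays $0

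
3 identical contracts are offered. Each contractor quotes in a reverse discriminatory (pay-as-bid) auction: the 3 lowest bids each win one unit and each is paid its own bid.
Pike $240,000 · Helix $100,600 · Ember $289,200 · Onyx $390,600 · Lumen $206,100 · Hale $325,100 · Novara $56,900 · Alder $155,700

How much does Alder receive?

Ordering the bids: 56,900 (Novara), 100,600 (Helix), 155,700 (Alder), 206,100 (Lumen), 240,000 (Pike), …
The 3 lowest are Novara, Helix, Alder.
Alder wins → own bid $155,700.

Alder is paid $155,700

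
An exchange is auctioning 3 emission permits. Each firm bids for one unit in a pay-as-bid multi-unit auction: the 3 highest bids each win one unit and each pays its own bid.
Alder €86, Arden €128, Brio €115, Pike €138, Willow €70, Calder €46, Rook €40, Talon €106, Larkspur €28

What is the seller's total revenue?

Ordering the bids: 138 (Pike), 128 (Arden), 115 (Brio), 106 (Talon), 86 (Alder), …
Winners (3 units): Pike, Arden, Brio.
Total revenue = 138 + 128 + 115 = €381.

Total revenue: €381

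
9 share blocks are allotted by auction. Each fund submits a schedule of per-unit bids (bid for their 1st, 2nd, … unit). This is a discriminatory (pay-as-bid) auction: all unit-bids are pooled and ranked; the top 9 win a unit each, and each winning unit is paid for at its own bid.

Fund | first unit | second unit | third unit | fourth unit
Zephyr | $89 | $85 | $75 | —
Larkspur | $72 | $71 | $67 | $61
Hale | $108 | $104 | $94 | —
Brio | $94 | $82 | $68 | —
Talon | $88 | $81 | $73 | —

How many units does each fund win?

Pooled unit-bids ranked (top 9): 108 (Hale-1), 104 (Hale-2), 94 (Hale-3), 94 (Brio-1), 89 (Zephyr-1), 88 (Talon-1), 85 (Zephyr-2), 82 (Brio-2), 81 (Talon-2)
Next rejected bid: $75 (not a price — pay-as-bid).
Allocation: Brio 2, Hale 3, Talon 2, Zephyr 2.

Brio 2, Hale 3, Talon 2, Zephyr 2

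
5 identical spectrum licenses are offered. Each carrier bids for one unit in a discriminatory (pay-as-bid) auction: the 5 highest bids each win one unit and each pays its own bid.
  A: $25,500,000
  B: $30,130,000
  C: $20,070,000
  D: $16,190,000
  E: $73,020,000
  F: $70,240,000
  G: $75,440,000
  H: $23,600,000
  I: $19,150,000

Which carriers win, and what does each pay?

G $75,440,000, E $73,020,000, F $70,240,000, B $30,130,000, A $25,500,000

Ordering the bids: 75,440,000 (G), 73,020,000 (E), 70,240,000 (F), 30,130,000 (B), 25,500,000 (A), 23,600,000 (H), 20,070,000 (C), …
The 5 highest are G, E, F, B, A.
Each winner pays its own bid: G $75,440,000, E $73,020,000, F $70,240,000, B $30,130,000, A $25,500,000.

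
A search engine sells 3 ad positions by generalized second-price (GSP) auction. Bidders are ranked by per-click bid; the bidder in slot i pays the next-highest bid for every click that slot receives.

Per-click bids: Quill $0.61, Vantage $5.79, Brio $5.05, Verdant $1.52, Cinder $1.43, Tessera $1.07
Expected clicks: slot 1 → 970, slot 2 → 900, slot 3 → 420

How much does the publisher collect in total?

Ranked by bid: $5.79 (Vantage) > $5.05 (Brio) > $1.52 (Verdant) > $1.43 (Cinder) > …
Slot 1: Vantage pays $5.05 × 970 = $4898.50
Slot 2: Brio pays $1.52 × 900 = $1368.00
Slot 3: Verdant pays $1.43 × 420 = $600.60
Total = $6867.10

Total revenue: $6867.10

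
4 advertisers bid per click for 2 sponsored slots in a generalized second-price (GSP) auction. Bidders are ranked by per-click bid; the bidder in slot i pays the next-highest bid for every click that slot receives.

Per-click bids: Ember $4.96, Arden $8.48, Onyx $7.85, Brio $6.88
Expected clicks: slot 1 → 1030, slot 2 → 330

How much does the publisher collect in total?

Total revenue: $10355.90

Per-click bids in order: $8.48 (Arden) > $7.85 (Onyx) > $6.88 (Brio) > …
Slot 1: Arden pays $7.85 × 1030 = $8085.50
Slot 2: Onyx pays $6.88 × 330 = $2270.40
Total = $10355.90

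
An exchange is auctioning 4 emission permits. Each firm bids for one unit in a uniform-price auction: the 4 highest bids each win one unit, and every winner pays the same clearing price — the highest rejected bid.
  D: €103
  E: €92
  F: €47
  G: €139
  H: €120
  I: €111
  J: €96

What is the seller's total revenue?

Bids ranked high→low: 139 (G), 120 (H), 111 (I), 103 (D), 96 (J), 92 (E), …
Top 4: G, H, I, D.
Highest unsuccessful bid: €96 → clearing price.
Total revenue = 4 × €96 = €384.

Total revenue: €384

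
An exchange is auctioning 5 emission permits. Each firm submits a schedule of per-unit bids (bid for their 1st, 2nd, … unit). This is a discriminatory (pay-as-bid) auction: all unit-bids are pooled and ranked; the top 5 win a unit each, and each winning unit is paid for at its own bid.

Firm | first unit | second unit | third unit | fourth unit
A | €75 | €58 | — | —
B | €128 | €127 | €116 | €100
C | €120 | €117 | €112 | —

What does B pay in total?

B pays €371

All unit-bids, highest first — top 5: 128 (B-1), 127 (B-2), 120 (C-1), 117 (C-2), 116 (B-3)
Next rejected bid: €112 (not a price — pay-as-bid).
B's winning unit-bids: 128 + 127 + 116 = €371.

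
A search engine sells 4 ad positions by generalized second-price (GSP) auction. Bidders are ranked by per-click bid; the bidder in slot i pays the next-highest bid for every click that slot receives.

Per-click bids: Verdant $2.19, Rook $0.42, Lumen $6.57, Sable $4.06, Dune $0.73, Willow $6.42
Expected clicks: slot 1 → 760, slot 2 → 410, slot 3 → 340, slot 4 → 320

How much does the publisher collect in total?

Ranked by bid: $6.57 (Lumen) > $6.42 (Willow) > $4.06 (Sable) > $2.19 (Verdant) > $0.73 (Dune) > …
Slot 1: Lumen pays $6.42 × 760 = $4879.20
Slot 2: Willow pays $4.06 × 410 = $1664.60
Slot 3: Sable pays $2.19 × 340 = $744.60
Slot 4: Verdant pays $0.73 × 320 = $233.60
Total = $7522.00

Total revenue: $7522.00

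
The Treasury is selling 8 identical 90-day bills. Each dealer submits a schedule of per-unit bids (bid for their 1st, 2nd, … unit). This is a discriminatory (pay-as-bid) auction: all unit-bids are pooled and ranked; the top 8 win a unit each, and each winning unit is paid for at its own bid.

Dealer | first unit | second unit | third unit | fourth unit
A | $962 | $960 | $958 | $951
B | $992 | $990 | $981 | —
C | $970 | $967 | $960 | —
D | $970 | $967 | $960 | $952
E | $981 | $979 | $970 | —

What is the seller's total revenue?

All unit-bids, highest first — top 8: 992 (B-1), 990 (B-2), 981 (B-3), 981 (E-1), 979 (E-2), 970 (C-1), 970 (D-1), 970 (E-3)
Next rejected bid: $967 (not a price — pay-as-bid).
Each winning unit pays its own bid.
Revenue = 992 + 990 + 981 + 981 + 979 + 970 + 970 + 970 = $7,833.

Total revenue: $7,833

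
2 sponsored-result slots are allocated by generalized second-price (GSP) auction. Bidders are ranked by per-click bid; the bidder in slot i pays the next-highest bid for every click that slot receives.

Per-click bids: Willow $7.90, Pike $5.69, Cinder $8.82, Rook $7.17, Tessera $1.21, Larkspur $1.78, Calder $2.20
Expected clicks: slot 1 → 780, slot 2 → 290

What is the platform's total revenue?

Ranked by bid: $8.82 (Cinder) > $7.90 (Willow) > $7.17 (Rook) > …
Slot 1: Cinder pays $7.90 × 780 = $6162.00
Slot 2: Willow pays $7.17 × 290 = $2079.30
Total = $8241.30

Total revenue: $8241.30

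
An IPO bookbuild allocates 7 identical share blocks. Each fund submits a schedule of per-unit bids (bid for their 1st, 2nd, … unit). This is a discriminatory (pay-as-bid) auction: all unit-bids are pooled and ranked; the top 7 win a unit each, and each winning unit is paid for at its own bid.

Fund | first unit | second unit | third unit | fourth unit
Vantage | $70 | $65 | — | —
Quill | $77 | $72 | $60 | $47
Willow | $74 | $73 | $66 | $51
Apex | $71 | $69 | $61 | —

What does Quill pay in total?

Merging the schedules and taking the best 7: 77 (Quill-1), 74 (Willow-1), 73 (Willow-2), 72 (Quill-2), 71 (Apex-1), 70 (Vantage-1), 69 (Apex-2)
Next rejected bid: $66 (not a price — pay-as-bid).
Quill's winning unit-bids: 77 + 72 = $149.

Quill pays $149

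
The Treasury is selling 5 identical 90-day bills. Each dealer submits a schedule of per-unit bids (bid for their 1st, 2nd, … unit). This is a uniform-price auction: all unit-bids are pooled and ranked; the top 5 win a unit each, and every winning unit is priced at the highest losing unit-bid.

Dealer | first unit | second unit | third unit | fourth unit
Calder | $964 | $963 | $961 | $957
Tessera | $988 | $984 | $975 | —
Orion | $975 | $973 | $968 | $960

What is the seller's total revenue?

All unit-bids, highest first — top 5: 988 (Tessera-1), 984 (Tessera-2), 975 (Tessera-3), 975 (Orion-1), 973 (Orion-2)
The (k+1)-th unit-bid is $968.
Allocation: Orion 2, Tessera 3. Every unit priced at $968.
Revenue = 5 × 968 = $4,840.

Total revenue: $4,840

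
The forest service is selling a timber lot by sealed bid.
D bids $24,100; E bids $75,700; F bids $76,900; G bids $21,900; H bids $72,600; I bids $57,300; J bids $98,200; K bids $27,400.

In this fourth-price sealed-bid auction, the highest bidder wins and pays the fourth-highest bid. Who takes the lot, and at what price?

J pays $72,600

Bids in order: 98,200 (J) > 76,900 (F) > 75,700 (E) > 72,600 (H) > 57,300 (I) > 27,400 (K) > …
J wins; payment is bid #4 in the ranking = $72,600.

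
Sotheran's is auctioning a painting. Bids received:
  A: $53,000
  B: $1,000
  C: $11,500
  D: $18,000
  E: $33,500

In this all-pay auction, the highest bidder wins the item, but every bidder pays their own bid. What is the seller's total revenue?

Total revenue: $117,000

Sorting bids: 53,000 (A) > 33,500 (E) > 18,000 (D) > 11,500 (C) > 1,000 (B)
Every bidder forfeits their bid regardless of winning.
Revenue = 53,000 + 1,000 + 11,500 + 18,000 + 33,500 = $117,000.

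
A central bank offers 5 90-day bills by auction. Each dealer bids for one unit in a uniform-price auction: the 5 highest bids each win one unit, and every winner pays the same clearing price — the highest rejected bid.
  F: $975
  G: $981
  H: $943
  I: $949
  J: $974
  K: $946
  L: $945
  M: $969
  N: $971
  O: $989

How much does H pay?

H pays $0

Sorting: 989 (O), 981 (G), 975 (F), 974 (J), 971 (N), 969 (M), 949 (I), …
Top 5: O, G, F, J, N.
First losing bid is M's $969, which sets the uniform price.
H does not win → pays $0.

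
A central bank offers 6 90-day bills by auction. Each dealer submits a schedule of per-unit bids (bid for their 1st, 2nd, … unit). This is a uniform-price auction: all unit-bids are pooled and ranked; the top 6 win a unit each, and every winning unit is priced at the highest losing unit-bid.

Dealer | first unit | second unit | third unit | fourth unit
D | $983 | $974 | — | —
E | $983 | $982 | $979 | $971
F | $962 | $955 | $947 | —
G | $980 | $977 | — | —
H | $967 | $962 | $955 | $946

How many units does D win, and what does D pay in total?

D: 1 unit, pays $974

All unit-bids, highest first — top 6: 983 (D-1), 983 (E-1), 982 (E-2), 980 (G-1), 979 (E-3), 977 (G-2)
Highest rejected unit-bid = $974.
D wins 1 unit(s) at $974 each.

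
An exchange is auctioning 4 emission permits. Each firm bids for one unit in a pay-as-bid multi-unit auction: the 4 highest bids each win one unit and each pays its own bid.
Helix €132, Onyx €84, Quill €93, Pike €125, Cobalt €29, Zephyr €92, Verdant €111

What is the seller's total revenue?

Total revenue: €461

Ordering the bids: 132 (Helix), 125 (Pike), 111 (Verdant), 93 (Quill), 92 (Zephyr), 84 (Onyx), …
The 4 highest are Helix, Pike, Verdant, Quill.
Total revenue = 132 + 125 + 111 + 93 = €461.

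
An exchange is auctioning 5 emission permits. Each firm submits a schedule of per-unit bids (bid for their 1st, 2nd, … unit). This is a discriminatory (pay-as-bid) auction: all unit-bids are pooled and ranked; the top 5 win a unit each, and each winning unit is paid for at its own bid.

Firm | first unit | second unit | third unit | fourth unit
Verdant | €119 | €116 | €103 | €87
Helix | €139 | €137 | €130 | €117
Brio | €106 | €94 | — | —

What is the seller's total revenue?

Total revenue: €642

All unit-bids, highest first — top 5: 139 (Helix-1), 137 (Helix-2), 130 (Helix-3), 119 (Verdant-1), 117 (Helix-4)
Next rejected bid: €116 (not a price — pay-as-bid).
Each winning unit pays its own bid.
Revenue = 139 + 137 + 130 + 119 + 117 = €642.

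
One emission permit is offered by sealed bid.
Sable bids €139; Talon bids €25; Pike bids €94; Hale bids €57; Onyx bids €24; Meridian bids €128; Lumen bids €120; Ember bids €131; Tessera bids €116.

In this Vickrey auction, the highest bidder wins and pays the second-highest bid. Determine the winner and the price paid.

Sable pays €131

Bids in order: 139 (Sable) > 131 (Ember) > 128 (Meridian) > 120 (Lumen) > 116 (Tessera) > 94 (Pike) > …
Second-price: Sable pays Ember's bid of €131.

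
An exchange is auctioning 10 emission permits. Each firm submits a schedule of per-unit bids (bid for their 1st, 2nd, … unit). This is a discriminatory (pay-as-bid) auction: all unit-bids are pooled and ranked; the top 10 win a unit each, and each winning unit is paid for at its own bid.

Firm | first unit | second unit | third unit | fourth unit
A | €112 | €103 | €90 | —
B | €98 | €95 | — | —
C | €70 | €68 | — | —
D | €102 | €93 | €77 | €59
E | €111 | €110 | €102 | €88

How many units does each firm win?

A 3, B 2, D 2, E 3

Pooled unit-bids ranked (top 10): 112 (A-1), 111 (E-1), 110 (E-2), 103 (A-2), 102 (D-1), 102 (E-3), 98 (B-1), 95 (B-2), 93 (D-2), 90 (A-3)
Next rejected bid: €88 (not a price — pay-as-bid).
Allocation: A 3, B 2, D 2, E 3.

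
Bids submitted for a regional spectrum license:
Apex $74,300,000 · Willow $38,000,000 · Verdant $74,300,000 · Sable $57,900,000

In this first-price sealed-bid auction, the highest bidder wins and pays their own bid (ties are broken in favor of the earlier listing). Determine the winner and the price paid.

First-price sealed-bid auction: the highest bidder wins and pays their own bid.
Bids ranked: 74,300,000 (Apex) > 74,300,000 (Verdant) > 57,900,000 (Sable) > 38,000,000 (Willow)
Apex and Verdant tie at $74,300,000; tie-break gives it to Apex.
Apex has the highest bid and pays exactly that: $74,300,000.

Apex pays $74,300,000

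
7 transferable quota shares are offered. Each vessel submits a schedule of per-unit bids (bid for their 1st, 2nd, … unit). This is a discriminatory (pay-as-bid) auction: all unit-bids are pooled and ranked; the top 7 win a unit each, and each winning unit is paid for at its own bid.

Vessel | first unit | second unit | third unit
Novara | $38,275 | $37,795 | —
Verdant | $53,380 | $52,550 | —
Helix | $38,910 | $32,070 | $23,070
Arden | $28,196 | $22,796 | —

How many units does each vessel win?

Merging the schedules and taking the best 7: 53,380 (Verdant-1), 52,550 (Verdant-2), 38,910 (Helix-1), 38,275 (Novara-1), 37,795 (Novara-2), 32,070 (Helix-2), 28,196 (Arden-1)
Next rejected bid: $23,070 (not a price — pay-as-bid).
Allocation: Arden 1, Helix 2, Novara 2, Verdant 2.

Arden 1, Helix 2, Novara 2, Verdant 2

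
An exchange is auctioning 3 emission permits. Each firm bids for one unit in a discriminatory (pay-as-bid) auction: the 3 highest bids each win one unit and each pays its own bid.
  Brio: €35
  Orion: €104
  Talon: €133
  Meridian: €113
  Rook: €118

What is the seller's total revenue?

Ordering the bids: 133 (Talon), 118 (Rook), 113 (Meridian), 104 (Orion), 35 (Brio)
The 3 highest are Talon, Rook, Meridian.
Total revenue = 133 + 118 + 113 = €364.

Total revenue: €364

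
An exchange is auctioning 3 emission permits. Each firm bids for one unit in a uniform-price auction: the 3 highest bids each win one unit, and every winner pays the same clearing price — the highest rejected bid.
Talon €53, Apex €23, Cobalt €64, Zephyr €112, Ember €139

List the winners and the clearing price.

Sorting: 139 (Ember), 112 (Zephyr), 64 (Cobalt), 53 (Talon), 23 (Apex)
The 3 highest are Ember, Zephyr, Cobalt.
First losing bid is Talon's €53, which sets the uniform price.

Ember, Zephyr, Cobalt; each pays €53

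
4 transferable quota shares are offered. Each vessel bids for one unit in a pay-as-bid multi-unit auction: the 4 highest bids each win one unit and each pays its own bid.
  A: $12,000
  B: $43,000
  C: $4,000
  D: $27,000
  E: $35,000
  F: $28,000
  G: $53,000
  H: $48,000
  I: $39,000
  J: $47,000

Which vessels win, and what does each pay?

G $53,000, H $48,000, J $47,000, B $43,000

Ordering the bids: 53,000 (G), 48,000 (H), 47,000 (J), 43,000 (B), 39,000 (I), 35,000 (E), …
Top 4: G, H, J, B.
Each winner pays its own bid: G $53,000, H $48,000, J $47,000, B $43,000.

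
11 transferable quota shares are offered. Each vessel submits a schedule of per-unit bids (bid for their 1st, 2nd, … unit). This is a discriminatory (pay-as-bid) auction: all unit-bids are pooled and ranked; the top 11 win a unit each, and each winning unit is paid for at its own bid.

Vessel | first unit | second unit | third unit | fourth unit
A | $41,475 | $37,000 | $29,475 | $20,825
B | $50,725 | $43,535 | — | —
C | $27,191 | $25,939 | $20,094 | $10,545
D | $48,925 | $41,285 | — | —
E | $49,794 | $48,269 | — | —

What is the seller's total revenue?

Merging the schedules and taking the best 11: 50,725 (B-1), 49,794 (E-1), 48,925 (D-1), 48,269 (E-2), 43,535 (B-2), 41,475 (A-1), 41,285 (D-2), 37,000 (A-2), 29,475 (A-3), 27,191 (C-1), 25,939 (C-2)
Next rejected bid: $20,825 (not a price — pay-as-bid).
Each winning unit pays its own bid.
Revenue = 50,725 + 49,794 + 48,925 + 48,269 + 43,535 + 41,475 + 41,285 + 37,000 + 29,475 + 27,191 + 25,939 = $443,613.

Total revenue: $443,613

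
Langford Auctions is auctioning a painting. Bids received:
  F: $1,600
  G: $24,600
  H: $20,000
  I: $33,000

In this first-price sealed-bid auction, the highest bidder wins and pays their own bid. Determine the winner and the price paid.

I pays $33,000

Bids ranked: 33,000 (I) > 24,600 (G) > 20,000 (H) > 1,600 (F)
I is highest → pays own bid, $33,000.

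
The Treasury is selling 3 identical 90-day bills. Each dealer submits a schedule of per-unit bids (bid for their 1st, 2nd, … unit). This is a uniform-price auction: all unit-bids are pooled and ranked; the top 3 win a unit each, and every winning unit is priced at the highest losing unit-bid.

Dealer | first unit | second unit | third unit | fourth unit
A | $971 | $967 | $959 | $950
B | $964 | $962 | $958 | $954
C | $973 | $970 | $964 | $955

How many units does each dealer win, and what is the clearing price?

Merging the schedules and taking the best 3: 973 (C-1), 971 (A-1), 970 (C-2)
Highest rejected unit-bid = $967.
Allocation: A 1, C 2.

A 1, C 2; clearing price $967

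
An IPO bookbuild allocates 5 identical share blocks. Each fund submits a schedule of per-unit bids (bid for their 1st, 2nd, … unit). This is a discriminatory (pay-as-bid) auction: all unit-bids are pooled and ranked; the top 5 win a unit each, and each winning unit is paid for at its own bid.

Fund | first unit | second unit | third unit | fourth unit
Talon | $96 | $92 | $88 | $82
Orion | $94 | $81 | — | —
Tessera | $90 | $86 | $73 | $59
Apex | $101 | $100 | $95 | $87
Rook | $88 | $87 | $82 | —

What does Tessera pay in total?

Merging the schedules and taking the best 5: 101 (Apex-1), 100 (Apex-2), 96 (Talon-1), 95 (Apex-3), 94 (Orion-1)
Next rejected bid: $92 (not a price — pay-as-bid).
Tessera wins no units.

Tessera pays $0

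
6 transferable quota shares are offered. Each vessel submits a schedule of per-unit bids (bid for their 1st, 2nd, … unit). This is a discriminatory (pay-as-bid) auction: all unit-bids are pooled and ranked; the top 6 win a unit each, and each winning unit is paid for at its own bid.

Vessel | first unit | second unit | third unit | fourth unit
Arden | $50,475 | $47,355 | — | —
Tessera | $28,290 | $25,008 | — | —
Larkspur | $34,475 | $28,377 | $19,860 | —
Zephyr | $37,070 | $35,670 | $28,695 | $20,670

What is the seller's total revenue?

All unit-bids, highest first — top 6: 50,475 (Arden-1), 47,355 (Arden-2), 37,070 (Zephyr-1), 35,670 (Zephyr-2), 34,475 (Larkspur-1), 28,695 (Zephyr-3)
Next rejected bid: $28,377 (not a price — pay-as-bid).
Each winning unit pays its own bid.
Revenue = 50,475 + 47,355 + 37,070 + 35,670 + 34,475 + 28,695 = $233,740.

Total revenue: $233,740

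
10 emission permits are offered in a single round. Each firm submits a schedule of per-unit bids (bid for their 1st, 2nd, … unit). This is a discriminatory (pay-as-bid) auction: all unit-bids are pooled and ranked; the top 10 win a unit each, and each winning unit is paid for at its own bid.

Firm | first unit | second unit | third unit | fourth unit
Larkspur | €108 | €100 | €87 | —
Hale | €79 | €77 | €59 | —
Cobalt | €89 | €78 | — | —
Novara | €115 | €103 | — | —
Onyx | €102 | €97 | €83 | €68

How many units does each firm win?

Cobalt 1, Hale 1, Larkspur 3, Novara 2, Onyx 3

Merging the schedules and taking the best 10: 115 (Novara-1), 108 (Larkspur-1), 103 (Novara-2), 102 (Onyx-1), 100 (Larkspur-2), 97 (Onyx-2), 89 (Cobalt-1), 87 (Larkspur-3), 83 (Onyx-3), 79 (Hale-1)
Next rejected bid: €78 (not a price — pay-as-bid).
Allocation: Cobalt 1, Hale 1, Larkspur 3, Novara 2, Onyx 3.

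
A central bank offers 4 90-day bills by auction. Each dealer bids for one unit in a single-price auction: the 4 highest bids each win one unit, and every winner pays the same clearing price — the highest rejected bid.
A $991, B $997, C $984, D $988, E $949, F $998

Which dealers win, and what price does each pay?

F, B, A, D; each pays $984

Ordering the bids: 998 (F), 997 (B), 991 (A), 988 (D), 984 (C), 949 (E)
Winners (4 units): F, B, A, D.
First losing bid is C's $984, which sets the uniform price.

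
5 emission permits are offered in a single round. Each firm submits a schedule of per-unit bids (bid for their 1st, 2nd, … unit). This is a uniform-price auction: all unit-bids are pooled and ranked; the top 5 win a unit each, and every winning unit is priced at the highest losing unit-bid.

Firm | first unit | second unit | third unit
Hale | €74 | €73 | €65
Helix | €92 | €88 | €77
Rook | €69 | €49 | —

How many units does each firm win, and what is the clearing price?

Hale 2, Helix 3; clearing price €69

Pooled unit-bids ranked (top 5): 92 (Helix-1), 88 (Helix-2), 77 (Helix-3), 74 (Hale-1), 73 (Hale-2)
First bid not allocated: €69.
Allocation: Hale 2, Helix 3.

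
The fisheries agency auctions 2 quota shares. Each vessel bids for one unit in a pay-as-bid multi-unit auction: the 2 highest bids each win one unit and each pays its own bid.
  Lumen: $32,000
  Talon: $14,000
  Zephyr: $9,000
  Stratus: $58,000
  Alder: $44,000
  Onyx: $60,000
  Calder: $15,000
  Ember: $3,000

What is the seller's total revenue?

Total revenue: $118,000

Ordering the bids: 60,000 (Onyx), 58,000 (Stratus), 44,000 (Alder), 32,000 (Lumen), …
Winners (2 units): Onyx, Stratus.
Total revenue = 60,000 + 58,000 = $118,000.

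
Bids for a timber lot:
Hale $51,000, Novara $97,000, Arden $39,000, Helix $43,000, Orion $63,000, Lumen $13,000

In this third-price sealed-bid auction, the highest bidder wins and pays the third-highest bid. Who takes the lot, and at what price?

Novara pays $51,000

Bids in order: 97,000 (Novara) > 63,000 (Orion) > 51,000 (Hale) > 43,000 (Helix) > 39,000 (Arden) > 13,000 (Lumen)
Novara is highest; pays the third-highest bid, $51,000.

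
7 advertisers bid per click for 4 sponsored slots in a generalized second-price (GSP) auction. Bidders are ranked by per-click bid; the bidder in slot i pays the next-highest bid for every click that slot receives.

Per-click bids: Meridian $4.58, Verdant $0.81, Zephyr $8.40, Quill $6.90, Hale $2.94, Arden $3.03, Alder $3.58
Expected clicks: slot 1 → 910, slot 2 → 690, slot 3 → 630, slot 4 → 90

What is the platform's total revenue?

Total revenue: $11967.30

Ranked by bid: $8.40 (Zephyr) > $6.90 (Quill) > $4.58 (Meridian) > $3.58 (Alder) > $3.03 (Arden) > …
Slot 1: Zephyr pays $6.90 × 910 = $6279.00
Slot 2: Quill pays $4.58 × 690 = $3160.20
Slot 3: Meridian pays $3.58 × 630 = $2255.40
Slot 4: Alder pays $3.03 × 90 = $272.70
Total = $11967.30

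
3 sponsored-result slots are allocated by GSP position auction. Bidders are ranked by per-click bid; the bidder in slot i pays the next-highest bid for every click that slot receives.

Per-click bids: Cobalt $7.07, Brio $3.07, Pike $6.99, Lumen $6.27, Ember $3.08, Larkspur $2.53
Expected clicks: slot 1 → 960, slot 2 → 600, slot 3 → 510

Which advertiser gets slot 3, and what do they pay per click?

Per-click bids in order: $7.07 (Cobalt) > $6.99 (Pike) > $6.27 (Lumen) > $3.08 (Ember) > …
Slot 3 goes to the third-ranked bidder, Lumen, who pays the next bid down: $3.08/click.

Lumen; $3.08 per click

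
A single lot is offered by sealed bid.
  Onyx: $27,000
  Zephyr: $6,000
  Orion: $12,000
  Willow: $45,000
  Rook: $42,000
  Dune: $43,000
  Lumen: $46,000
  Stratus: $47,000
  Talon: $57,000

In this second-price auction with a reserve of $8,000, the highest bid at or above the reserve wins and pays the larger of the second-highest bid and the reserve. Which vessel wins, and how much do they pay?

Bids in order: 57,000 (Talon) > 47,000 (Stratus) > 46,000 (Lumen) > 45,000 (Willow) > 43,000 (Dune) > 42,000 (Rook) > …
Highest eligible bid: Talon at $57,000.
max(second-highest $47,000, reserve $8,000) = $47,000; the reserve does not bind.

Talon pays $47,000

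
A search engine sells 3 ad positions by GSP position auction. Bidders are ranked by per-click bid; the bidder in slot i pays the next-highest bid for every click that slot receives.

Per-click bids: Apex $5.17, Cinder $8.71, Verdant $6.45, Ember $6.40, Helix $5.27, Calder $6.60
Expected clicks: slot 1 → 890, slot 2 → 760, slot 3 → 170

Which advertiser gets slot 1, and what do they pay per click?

Sorting advertisers: $8.71 (Cinder) > $6.60 (Calder) > $6.45 (Verdant) > $6.40 (Ember) > …
Slot 1 goes to the first-ranked bidder, Cinder, who pays the next bid down: $6.60/click.

Cinder; $6.60 per click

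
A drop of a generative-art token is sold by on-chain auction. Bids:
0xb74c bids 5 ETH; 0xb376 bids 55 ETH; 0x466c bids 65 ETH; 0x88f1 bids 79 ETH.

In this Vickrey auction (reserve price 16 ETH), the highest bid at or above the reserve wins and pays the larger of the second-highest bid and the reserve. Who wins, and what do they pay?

0x88f1 pays 65 ETH

Rule: the highest bid at or above the reserve wins and pays the larger of the second-highest bid and the reserve.
Bids ranked: 79 (0x88f1) > 65 (0x466c) > 55 (0xb376) > 5 (0xb74c)
0x88f1 has the top bid at or above the reserve (79 ETH).
max(second-highest 65 ETH, reserve 16 ETH) = 65 ETH; the reserve does not bind.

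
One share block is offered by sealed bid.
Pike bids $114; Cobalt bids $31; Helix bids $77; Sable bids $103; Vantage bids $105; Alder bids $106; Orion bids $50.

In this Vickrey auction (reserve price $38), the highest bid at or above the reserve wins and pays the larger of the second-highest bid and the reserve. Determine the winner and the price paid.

Bids ranked: 114 (Pike) > 106 (Alder) > 105 (Vantage) > 103 (Sable) > 77 (Helix) > 50 (Orion) > …
Highest eligible bid: Pike at $114.
Second-highest bid $106 exceeds the reserve $38 → payment $106.

Pike pays $106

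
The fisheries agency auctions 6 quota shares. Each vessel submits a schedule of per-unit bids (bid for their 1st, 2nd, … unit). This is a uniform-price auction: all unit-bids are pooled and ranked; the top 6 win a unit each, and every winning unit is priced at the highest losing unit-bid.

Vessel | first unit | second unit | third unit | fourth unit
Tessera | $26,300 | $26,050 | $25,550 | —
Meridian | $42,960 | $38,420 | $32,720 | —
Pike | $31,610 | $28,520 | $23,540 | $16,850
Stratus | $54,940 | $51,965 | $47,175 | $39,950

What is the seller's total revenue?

Total revenue: $196,320

Pooled unit-bids ranked (top 6): 54,940 (Stratus-1), 51,965 (Stratus-2), 47,175 (Stratus-3), 42,960 (Meridian-1), 39,950 (Stratus-4), 38,420 (Meridian-2)
The (k+1)-th unit-bid is $32,720.
Allocation: Meridian 2, Stratus 4. Every unit priced at $32,720.
Revenue = 6 × 32,720 = $196,320.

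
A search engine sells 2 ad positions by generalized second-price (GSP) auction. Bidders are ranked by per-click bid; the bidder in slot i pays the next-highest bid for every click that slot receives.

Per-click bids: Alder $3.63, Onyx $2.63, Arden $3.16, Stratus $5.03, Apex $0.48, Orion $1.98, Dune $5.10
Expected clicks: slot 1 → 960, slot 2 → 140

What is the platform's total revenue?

Total revenue: $5337.00

Ranked by bid: $5.10 (Dune) > $5.03 (Stratus) > $3.63 (Alder) > …
Slot 1: Dune pays $5.03 × 960 = $4828.80
Slot 2: Stratus pays $3.63 × 140 = $508.20
Total = $5337.00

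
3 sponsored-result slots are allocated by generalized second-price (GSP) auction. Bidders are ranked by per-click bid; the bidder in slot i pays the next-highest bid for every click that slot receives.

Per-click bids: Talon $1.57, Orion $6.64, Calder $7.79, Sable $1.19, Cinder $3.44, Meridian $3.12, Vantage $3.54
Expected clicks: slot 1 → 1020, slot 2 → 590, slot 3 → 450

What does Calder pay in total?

Per-click bids in order: $7.79 (Calder) > $6.64 (Orion) > $3.54 (Vantage) > $3.44 (Cinder) > …
Calder holds slot 1 → pays next bid $6.64 × 1020 clicks = $6772.80.

Calder pays $6772.80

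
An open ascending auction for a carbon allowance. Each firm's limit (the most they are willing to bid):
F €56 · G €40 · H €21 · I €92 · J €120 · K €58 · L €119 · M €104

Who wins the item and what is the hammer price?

Ascending (English) auction: the price rises until one bidder remains; the winner pays the price at which the last rival dropped out.
Limits ranked: 120 (J) > 119 (L) > 104 (M) > 92 (I) > 58 (K) > 56 (F) > …
Bidding ends when L exits at €119; J takes it.

J wins at €119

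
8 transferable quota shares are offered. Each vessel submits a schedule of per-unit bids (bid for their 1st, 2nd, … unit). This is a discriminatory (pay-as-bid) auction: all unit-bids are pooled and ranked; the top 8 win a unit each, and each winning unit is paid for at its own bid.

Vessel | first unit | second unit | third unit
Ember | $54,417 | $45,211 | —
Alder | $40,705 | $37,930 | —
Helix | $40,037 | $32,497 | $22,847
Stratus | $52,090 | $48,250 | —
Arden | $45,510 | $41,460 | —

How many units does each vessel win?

Alder 1, Arden 2, Ember 2, Helix 1, Stratus 2

All unit-bids, highest first — top 8: 54,417 (Ember-1), 52,090 (Stratus-1), 48,250 (Stratus-2), 45,510 (Arden-1), 45,211 (Ember-2), 41,460 (Arden-2), 40,705 (Alder-1), 40,037 (Helix-1)
Next rejected bid: $37,930 (not a price — pay-as-bid).
Allocation: Alder 1, Arden 2, Ember 2, Helix 1, Stratus 2.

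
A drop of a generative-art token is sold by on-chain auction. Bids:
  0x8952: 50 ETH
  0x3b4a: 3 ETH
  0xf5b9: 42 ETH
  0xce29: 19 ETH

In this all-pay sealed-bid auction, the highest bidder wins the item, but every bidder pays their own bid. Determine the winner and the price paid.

0x8952 pays 50 ETH

All-pay sealed-bid auction: the highest bidder wins the item, but every bidder pays their own bid.
Bids in order: 50 (0x8952) > 42 (0xf5b9) > 19 (0xce29) > 3 (0x3b4a)
0x8952 is highest and takes the item; every bidder forfeits their bid.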